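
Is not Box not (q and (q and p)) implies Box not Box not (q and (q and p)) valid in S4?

Tableau for the negation not (not Box not (q and (q and p)) implies Box not Box not (q and (q and p))):
1. not (not Box not (q and (q and p)) implies Box not Box not (q and (q and p))), 0
2. not Box not (q and (q and p)), 0   [neg-implies-rule on 1]
3. not Box not Box not (q and (q and p)), 0   [neg-implies-rule on 1]
4. q and (q and p), 1   [neg-Box-rule on 2: fresh world 1, 0R1]
5. q, 1   [and-rule on 4]
6. q and p, 1   [and-rule on 4]
7. p, 1   [and-rule on 6]
8. Box not (q and (q and p)), 2   [neg-Box-rule on 3: fresh world 2, 0R2]
9. not (q and (q and p)), 2   [Box-rule on 8 via 2R2]
10. not (q and p), 2   [neg-and-rule on 9 (branches; this branch)]
11. not p, 2   [neg-and-rule on 10 (branches; this branch)]
Accessibility: 0R0, 0R1, 0R2, 1R1, 2R2
The negation has an open branch (countermodel exists).

Not valid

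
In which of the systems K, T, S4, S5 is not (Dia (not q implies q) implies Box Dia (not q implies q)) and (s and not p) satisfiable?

K, T, S4

S4-tableau for the formula:
1. not (Dia (not q implies q) implies Box Dia (not q implies q)) and (s and not p), 0
2. not (Dia (not q implies q) implies Box Dia (not q implies q)), 0
3. s and not p, 0
4. Dia (not q implies q), 0
5. not Box Dia (not q implies q), 0
6. s, 0
7. not p, 0
8. not q implies q, 1
9. q, 1
10. not Dia (not q implies q), 2
11. not (not q implies q), 2
12. not q, 2
Accessibility: 0R0, 0R1, 0R2, 1R1, 2R2
Complete open branch: satisfiable in S4, hence also in K, T (this S4-model is also a K-model and a T-model).
S5-tableau for the formula:
1. not (Dia (not q implies q) implies Box Dia (not q implies q)) and (s and not p), 0
2. not (Dia (not q implies q) implies Box Dia (not q implies q)), 0
3. s and not p, 0
4. Dia (not q implies q), 0
5. not Box Dia (not q implies q), 0
6. s, 0
7. not p, 0
8. not q implies q, 1
9. q, 1
10. not Dia (not q implies q), 2
11. not (not q implies q), 0
12. not q, 0
13. not (not q implies q), 1
14. not q, 1
Accessibility: 0R0, 0R1, 0R2, 1R0, 1R1, 1R2, 2R0, 2R1, 2R2
Branch closes: q and not q both at 1.
Every branch closes (one shown): unsatisfiable in S5.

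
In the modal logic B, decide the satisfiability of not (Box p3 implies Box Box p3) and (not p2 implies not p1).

Satisfiable

1. not (Box p3 implies Box Box p3) and (not p2 implies not p1), 0
2. not (Box p3 implies Box Box p3), 0   [and-rule on 1]
3. not p2 implies not p1, 0   [and-rule on 1]
4. Box p3, 0   [neg-implies-rule on 2]
5. not Box Box p3, 0   [neg-implies-rule on 2]
6. p3, 0   [Box-rule on 4 via 0R0]
7. not p1, 0   [implies-rule on 3 (branches; this branch)]
8. not Box p3, 1   [neg-Box-rule on 5: fresh world 1, 0R1]
9. p3, 1   [Box-rule on 4 via 0R1]
10. not p3, 2   [neg-Box-rule on 8: fresh world 2, 1R2]
Accessibility: 0R0, 0R1, 1R0, 1R1, 1R2, 2R1, 2R2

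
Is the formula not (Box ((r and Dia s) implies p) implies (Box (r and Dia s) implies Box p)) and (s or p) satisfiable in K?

1. not (Box ((r and Dia s) implies p) implies (Box (r and Dia s) implies Box p)) and (s or p), w0
2. not (Box ((r and Dia s) implies p) implies (Box (r and Dia s) implies Box p)), w0
3. s or p, w0
4. Box ((r and Dia s) implies p), w0
5. not (Box (r and Dia s) implies Box p), w0
6. Box (r and Dia s), w0
7. not Box p, w0
8. p, w0
9. not p, w1
10. (r and Dia s) implies p, w1
11. r and Dia s, w1
12. r, w1
13. Dia s, w1
14. not (r and Dia s), w1
15. not Dia s, w1
16. s, w2
17. not s, w2
Accessibility: w0Rw1, w1Rw2
Branch closes: s and not s both at w2.
All branches of the tableau close; one closing branch shown above.

Unsatisfiable (every branch closes)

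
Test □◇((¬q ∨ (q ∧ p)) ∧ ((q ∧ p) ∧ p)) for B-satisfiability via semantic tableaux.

1. □◇((¬q ∨ (q ∧ p)) ∧ ((q ∧ p) ∧ p)), 0
2. ◇((¬q ∨ (q ∧ p)) ∧ ((q ∧ p) ∧ p)), 0
3. (¬q ∨ (q ∧ p)) ∧ ((q ∧ p) ∧ p), 1
4. ¬q ∨ (q ∧ p), 1
5. (q ∧ p) ∧ p, 1
6. q ∧ p, 1
7. p, 1
8. q, 1
9. ◇((¬q ∨ (q ∧ p)) ∧ ((q ∧ p) ∧ p)), 1
10. (¬q ∨ (q ∧ p)) ∧ ((q ∧ p) ∧ p), 2
11. ¬q ∨ (q ∧ p), 2
12. (q ∧ p) ∧ p, 2
13. q ∧ p, 2
14. p, 2
15. q, 2
Accessibility: 0R0, 0R1, 1R0, 1R1, 1R2, 2R1, 2R2

Yes, satisfiable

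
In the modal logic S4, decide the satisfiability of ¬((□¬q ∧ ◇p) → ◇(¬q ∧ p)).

1. ¬((□¬q ∧ ◇p) → ◇(¬q ∧ p)), u
2. □¬q ∧ ◇p, u
3. ¬◇(¬q ∧ p), u
4. □¬q, u
5. ◇p, u
6. ¬(¬q ∧ p), u
7. ¬q, u
8. ¬p, u
9. p, v
10. ¬(¬q ∧ p), v
11. ¬q, v
12. ¬p, v
Accessibility: uRu, uRv, vRv
Branch closes: p and ¬p both at v.
Every branch closes; the branch above is one of them.

Unsatisfiable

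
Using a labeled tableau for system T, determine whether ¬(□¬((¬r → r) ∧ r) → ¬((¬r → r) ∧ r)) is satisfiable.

1. ¬(□¬((¬r → r) ∧ r) → ¬((¬r → r) ∧ r)), 0
2. □¬((¬r → r) ∧ r), 0   [¬→-rule on 1]
3. (¬r → r) ∧ r, 0   [¬→-rule on 1]
4. ¬r → r, 0   [∧-rule on 3]
5. r, 0   [∧-rule on 3]
6. ¬((¬r → r) ∧ r), 0   [□-rule on 2 via 0R0]
7. ¬(¬r → r), 0   [¬∧-rule on 6 (branches; this branch)]
8. ¬r, 0   [¬→-rule on 7]
Accessibility: 0R0
Branch closes: r and ¬r both at 0.
All branches of the tableau close; one closing branch shown above.

Unsatisfiable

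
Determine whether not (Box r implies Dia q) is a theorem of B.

No, not valid

Tableau for the negation Box r implies Dia q:
1. Box r implies Dia q, 0
2. Dia q, 0
3. q, 1
Accessibility: 0R0, 0R1, 1R0, 1R1
The negation has an open branch (countermodel exists).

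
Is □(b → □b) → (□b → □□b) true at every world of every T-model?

Tableau for the negation ¬(□(b → □b) → (□b → □□b)):
1. ¬(□(b → □b) → (□b → □□b)), 0
2. □(b → □b), 0   [¬→-rule on 1]
3. ¬(□b → □□b), 0   [¬→-rule on 1]
4. □b, 0   [¬→-rule on 3]
5. ¬□□b, 0   [¬→-rule on 3]
6. b → □b, 0   [□-rule on 2 via 0R0]
7. b, 0   [□-rule on 4 via 0R0]
8. ¬□b, 1   [¬□-rule on 5: fresh world 1, 0R1]
9. b → □b, 1   [□-rule on 2 via 0R1]
10. b, 1   [□-rule on 4 via 0R1]
11. □b, 1   [→-rule on 9 (branches; this branch)]
12. ¬b, 2   [¬□-rule on 8: fresh world 2, 1R2]
13. b, 2   [□-rule on 11 via 1R2]
Accessibility: 0R0, 0R1, 1R1, 1R2, 2R2
Branch closes: b and ¬b both at 2.
All branches of the negation close; one closing branch shown above.

Valid in T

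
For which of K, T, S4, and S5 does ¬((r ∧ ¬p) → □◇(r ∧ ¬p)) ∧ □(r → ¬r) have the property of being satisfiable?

T-tableau for the formula:
1. ¬((r ∧ ¬p) → □◇(r ∧ ¬p)) ∧ □(r → ¬r), w0
2. ¬((r ∧ ¬p) → □◇(r ∧ ¬p)), w0
3. □(r → ¬r), w0
4. r ∧ ¬p, w0
5. ¬□◇(r ∧ ¬p), w0
6. r, w0
7. ¬p, w0
8. r → ¬r, w0
9. ¬r, w0
Accessibility: w0Rw0
Branch closes: r and ¬r both at w0.
Every branch closes (one shown): unsatisfiable in T, hence also in S4, S5 (every S4/S5-frame is a T-frame).
K-tableau for the formula:
1. ¬((r ∧ ¬p) → □◇(r ∧ ¬p)) ∧ □(r → ¬r), w0
2. ¬((r ∧ ¬p) → □◇(r ∧ ¬p)), w0
3. □(r → ¬r), w0
4. r ∧ ¬p, w0
5. ¬□◇(r ∧ ¬p), w0
6. r, w0
7. ¬p, w0
8. ¬◇(r ∧ ¬p), w1
9. r → ¬r, w1
10. ¬r, w1
Accessibility: w0Rw1
Complete open branch: satisfiable in K.

K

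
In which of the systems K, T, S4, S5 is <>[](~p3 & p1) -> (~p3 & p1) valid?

S5

S4-tableau for the negation ~(<>[](~p3 & p1) -> (~p3 & p1)):
1. ~(<>[](~p3 & p1) -> (~p3 & p1)), w0
2. <>[](~p3 & p1), w0
3. ~(~p3 & p1), w0
4. ~p1, w0
5. [](~p3 & p1), w1
6. ~p3 & p1, w1
7. ~p3, w1
8. p1, w1
Accessibility: w0Rw0, w0Rw1, w1Rw1
Complete open branch: countermodel on an S4-frame, so not valid in S4, nor in K, T (the same frame is also a K-frame and a T-frame).
S5-tableau for the negation ~(<>[](~p3 & p1) -> (~p3 & p1)):
1. ~(<>[](~p3 & p1) -> (~p3 & p1)), w0
2. <>[](~p3 & p1), w0
3. ~(~p3 & p1), w0
4. ~p1, w0
5. [](~p3 & p1), w1
6. ~p3 & p1, w0
7. ~p3, w0
8. p1, w0
Accessibility: w0Rw0, w0Rw1, w1Rw0, w1Rw1
Branch closes: p1 and ~p1 both at w0.
Every branch closes (one shown): valid in S5.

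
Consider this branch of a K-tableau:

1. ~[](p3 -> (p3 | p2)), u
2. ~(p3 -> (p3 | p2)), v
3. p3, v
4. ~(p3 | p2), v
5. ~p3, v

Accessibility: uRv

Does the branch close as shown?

Both p3 and ~p3 appear at v.

Yes, closed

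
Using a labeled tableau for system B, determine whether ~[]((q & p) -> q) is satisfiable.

Unsatisfiable

1. ~[]((q & p) -> q), u
2. ~((q & p) -> q), v   [~[]-rule on 1: fresh world v, uRv]
3. q & p, v   [~->-rule on 2]
4. ~q, v   [~->-rule on 2]
5. q, v   [&-rule on 3]
6. p, v   [&-rule on 3]
Accessibility: uRu, uRv, vRu, vRv
Branch closes: q and ~q both at v.
(One branch shown.) All branches close.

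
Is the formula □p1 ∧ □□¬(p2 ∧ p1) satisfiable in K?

1. □p1 ∧ □□¬(p2 ∧ p1), u
2. □p1, u   [∧-rule on 1]
3. □□¬(p2 ∧ p1), u   [∧-rule on 1]

Satisfiable (open branch found)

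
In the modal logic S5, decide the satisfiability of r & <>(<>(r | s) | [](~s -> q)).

1. r & <>(<>(r | s) | [](~s -> q)), u
2. r, u
3. <>(<>(r | s) | [](~s -> q)), u
4. <>(r | s) | [](~s -> q), v
5. [](~s -> q), v
6. ~s -> q, u
7. ~s -> q, v
8. q, u
9. q, v
Accessibility: uRu, uRv, vRu, vRv

Satisfiable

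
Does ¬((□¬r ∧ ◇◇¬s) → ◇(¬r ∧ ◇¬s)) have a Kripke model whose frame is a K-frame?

1. ¬((□¬r ∧ ◇◇¬s) → ◇(¬r ∧ ◇¬s)), u
2. □¬r ∧ ◇◇¬s, u   [¬→-rule on 1]
3. ¬◇(¬r ∧ ◇¬s), u   [¬→-rule on 1]
4. □¬r, u   [∧-rule on 2]
5. ◇◇¬s, u   [∧-rule on 2]
6. ◇¬s, v   [◇-rule on 5: fresh world v, uRv]
7. ¬(¬r ∧ ◇¬s), v   [¬◇-rule on 3 via uRv]
8. ¬r, v   [□-rule on 4 via uRv]
9. ¬◇¬s, v   [¬∧-rule on 7 (branches; this branch)]
10. ¬s, w   [◇-rule on 6: fresh world w, vRw]
11. s, w   [¬◇-rule on 9 via vRw]
Accessibility: uRv, vRw
Branch closes: s and ¬s both at w.
Every branch closes; the branch above is one of them.

Unsatisfiable (every branch closes)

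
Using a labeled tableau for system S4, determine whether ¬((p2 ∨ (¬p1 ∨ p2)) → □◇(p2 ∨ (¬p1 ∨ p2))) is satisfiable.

1. ¬((p2 ∨ (¬p1 ∨ p2)) → □◇(p2 ∨ (¬p1 ∨ p2))), 0
2. p2 ∨ (¬p1 ∨ p2), 0
3. ¬□◇(p2 ∨ (¬p1 ∨ p2)), 0
4. ¬p1 ∨ p2, 0
5. p2, 0
6. ¬◇(p2 ∨ (¬p1 ∨ p2)), 1
7. ¬(p2 ∨ (¬p1 ∨ p2)), 1
8. ¬p2, 1
9. ¬(¬p1 ∨ p2), 1
10. p1, 1
Accessibility: 0R0, 0R1, 1R1

Satisfiable (open branch found)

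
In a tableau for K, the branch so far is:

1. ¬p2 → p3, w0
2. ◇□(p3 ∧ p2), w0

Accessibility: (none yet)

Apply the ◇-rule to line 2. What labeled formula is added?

a fresh world w1 with w0Rw1, and □(p3 ∧ p2) at w1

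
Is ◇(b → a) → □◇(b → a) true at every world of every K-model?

Tableau for the negation ¬(◇(b → a) → □◇(b → a)):
1. ¬(◇(b → a) → □◇(b → a)), w0
2. ◇(b → a), w0
3. ¬□◇(b → a), w0
4. b → a, w1
5. a, w1
6. ¬◇(b → a), w2
Accessibility: w0Rw1, w0Rw2
The negation has an open branch (countermodel exists).

Invalid (countermodel exists)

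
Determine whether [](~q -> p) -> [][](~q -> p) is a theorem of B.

No, not valid

Tableau for the negation ~([](~q -> p) -> [][](~q -> p)):
1. ~([](~q -> p) -> [][](~q -> p)), u
2. [](~q -> p), u
3. ~[][](~q -> p), u
4. ~q -> p, u
5. p, u
6. ~[](~q -> p), v
7. ~q -> p, v
8. p, v
9. ~(~q -> p), w
10. ~q, w
11. ~p, w
Accessibility: uRu, uRv, vRu, vRv, vRw, wRv, wRw
The negation has an open branch (countermodel exists).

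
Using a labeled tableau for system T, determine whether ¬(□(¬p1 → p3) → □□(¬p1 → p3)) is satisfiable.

1. ¬(□(¬p1 → p3) → □□(¬p1 → p3)), 0
2. □(¬p1 → p3), 0   [¬→-rule on 1]
3. ¬□□(¬p1 → p3), 0   [¬→-rule on 1]
4. ¬p1 → p3, 0   [□-rule on 2 via 0R0]
5. p3, 0   [→-rule on 4 (branches; this branch)]
6. ¬□(¬p1 → p3), 1   [¬□-rule on 3: fresh world 1, 0R1]
7. ¬p1 → p3, 1   [□-rule on 2 via 0R1]
8. p3, 1   [→-rule on 7 (branches; this branch)]
9. ¬(¬p1 → p3), 2   [¬□-rule on 6: fresh world 2, 1R2]
10. ¬p1, 2   [¬→-rule on 9]
11. ¬p3, 2   [¬→-rule on 9]
Accessibility: 0R0, 0R1, 1R1, 1R2, 2R2

Satisfiable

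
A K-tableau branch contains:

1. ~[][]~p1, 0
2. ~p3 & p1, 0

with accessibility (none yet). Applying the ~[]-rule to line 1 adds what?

a fresh world 1 with 0R1, and ~[]~p1 at 1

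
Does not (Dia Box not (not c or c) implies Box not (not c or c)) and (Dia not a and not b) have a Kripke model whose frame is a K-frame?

1. not (Dia Box not (not c or c) implies Box not (not c or c)) and (Dia not a and not b), w0
2. not (Dia Box not (not c or c) implies Box not (not c or c)), w0
3. Dia not a and not b, w0
4. Dia Box not (not c or c), w0
5. not Box not (not c or c), w0
6. Dia not a, w0
7. not b, w0
8. Box not (not c or c), w1
9. not c or c, w2
10. c, w2
11. not a, w3
Accessibility: w0Rw1, w0Rw2, w0Rw3

Satisfiable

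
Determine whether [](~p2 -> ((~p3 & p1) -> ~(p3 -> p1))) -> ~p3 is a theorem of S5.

Tableau for the negation ~([](~p2 -> ((~p3 & p1) -> ~(p3 -> p1))) -> ~p3):
1. ~([](~p2 -> ((~p3 & p1) -> ~(p3 -> p1))) -> ~p3), 0
2. [](~p2 -> ((~p3 & p1) -> ~(p3 -> p1))), 0   [~->-rule on 1]
3. p3, 0   [~->-rule on 1]
4. ~p2 -> ((~p3 & p1) -> ~(p3 -> p1)), 0   [[]-rule on 2 via 0R0]
5. (~p3 & p1) -> ~(p3 -> p1), 0   [->-rule on 4 (branches; this branch)]
6. ~(p3 -> p1), 0   [->-rule on 5 (branches; this branch)]
7. ~p1, 0   [~->-rule on 6]
Accessibility: 0R0
The negation has an open branch (countermodel exists).

Invalid (countermodel exists)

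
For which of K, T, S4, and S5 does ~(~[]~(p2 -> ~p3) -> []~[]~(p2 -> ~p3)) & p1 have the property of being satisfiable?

K, T, S4

S5-tableau for the formula:
1. ~(~[]~(p2 -> ~p3) -> []~[]~(p2 -> ~p3)) & p1, u
2. ~(~[]~(p2 -> ~p3) -> []~[]~(p2 -> ~p3)), u
3. p1, u
4. ~[]~(p2 -> ~p3), u
5. ~[]~[]~(p2 -> ~p3), u
6. p2 -> ~p3, v
7. ~p3, v
8. []~(p2 -> ~p3), w
9. ~(p2 -> ~p3), u
10. p2, u
11. p3, u
12. ~(p2 -> ~p3), v
13. p2, v
14. p3, v
Accessibility: uRu, uRv, uRw, vRu, vRv, vRw, wRu, wRv, wRw
Branch closes: p3 and ~p3 both at v.
Every branch closes (one shown): unsatisfiable in S5.
S4-tableau for the formula:
1. ~(~[]~(p2 -> ~p3) -> []~[]~(p2 -> ~p3)) & p1, u
2. ~(~[]~(p2 -> ~p3) -> []~[]~(p2 -> ~p3)), u
3. p1, u
4. ~[]~(p2 -> ~p3), u
5. ~[]~[]~(p2 -> ~p3), u
6. p2 -> ~p3, v
7. ~p3, v
8. []~(p2 -> ~p3), w
9. ~(p2 -> ~p3), w
10. p2, w
11. p3, w
Accessibility: uRu, uRv, uRw, vRv, wRw
Complete open branch: satisfiable in S4, hence also in K, T (this S4-model is also a K-model and a T-model).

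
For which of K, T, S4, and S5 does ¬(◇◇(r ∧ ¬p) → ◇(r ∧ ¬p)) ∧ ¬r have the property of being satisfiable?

S4-tableau for the formula:
1. ¬(◇◇(r ∧ ¬p) → ◇(r ∧ ¬p)) ∧ ¬r, 0
2. ¬(◇◇(r ∧ ¬p) → ◇(r ∧ ¬p)), 0
3. ¬r, 0
4. ◇◇(r ∧ ¬p), 0
5. ¬◇(r ∧ ¬p), 0
6. ¬(r ∧ ¬p), 0
7. p, 0
8. ◇(r ∧ ¬p), 1
9. ¬(r ∧ ¬p), 1
10. p, 1
11. r ∧ ¬p, 2
12. r, 2
13. ¬p, 2
14. ¬(r ∧ ¬p), 2
15. p, 2
Accessibility: 0R0, 0R1, 0R2, 1R1, 1R2, 2R2
Branch closes: p and ¬p both at 2.
Every branch closes (one shown): unsatisfiable in S4, hence also in S5 (every S5-frame is an S4-frame).
T-tableau for the formula:
1. ¬(◇◇(r ∧ ¬p) → ◇(r ∧ ¬p)) ∧ ¬r, 0
2. ¬(◇◇(r ∧ ¬p) → ◇(r ∧ ¬p)), 0
3. ¬r, 0
4. ◇◇(r ∧ ¬p), 0
5. ¬◇(r ∧ ¬p), 0
6. ¬(r ∧ ¬p), 0
7. p, 0
8. ◇(r ∧ ¬p), 1
9. ¬(r ∧ ¬p), 1
10. p, 1
11. r ∧ ¬p, 2
12. r, 2
13. ¬p, 2
Accessibility: 0R0, 0R1, 1R1, 1R2, 2R2
Complete open branch: satisfiable in T, hence also in K (this T-model is also a K-model).

K, T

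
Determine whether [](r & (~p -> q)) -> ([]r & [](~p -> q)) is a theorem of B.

Tableau for the negation ~([](r & (~p -> q)) -> ([]r & [](~p -> q))):
1. ~([](r & (~p -> q)) -> ([]r & [](~p -> q))), w0
2. [](r & (~p -> q)), w0
3. ~([]r & [](~p -> q)), w0
4. r & (~p -> q), w0
5. r, w0
6. ~p -> q, w0
7. ~[](~p -> q), w0
8. q, w0
9. ~(~p -> q), w1
10. ~p, w1
11. ~q, w1
12. r & (~p -> q), w1
13. r, w1
14. ~p -> q, w1
15. q, w1
Accessibility: w0Rw0, w0Rw1, w1Rw0, w1Rw1
Branch closes: q and ~q both at w1.
Every branch of the negation's tableau closes; the branch above is one of them.

Valid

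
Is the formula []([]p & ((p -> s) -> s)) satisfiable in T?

Yes, satisfiable

1. []([]p & ((p -> s) -> s)), u
2. []p & ((p -> s) -> s), u
3. []p, u
4. (p -> s) -> s, u
5. p, u
6. s, u
Accessibility: uRu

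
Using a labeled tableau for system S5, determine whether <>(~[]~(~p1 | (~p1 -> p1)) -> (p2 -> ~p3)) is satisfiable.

Satisfiable (open branch found)

1. <>(~[]~(~p1 | (~p1 -> p1)) -> (p2 -> ~p3)), w0
2. ~[]~(~p1 | (~p1 -> p1)) -> (p2 -> ~p3), w1
3. p2 -> ~p3, w1
4. ~p3, w1
Accessibility: w0Rw0, w0Rw1, w1Rw0, w1Rw1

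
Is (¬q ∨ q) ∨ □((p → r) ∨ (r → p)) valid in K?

Tableau for the negation ¬((¬q ∨ q) ∨ □((p → r) ∨ (r → p))):
1. ¬((¬q ∨ q) ∨ □((p → r) ∨ (r → p))), u
2. ¬(¬q ∨ q), u
3. ¬□((p → r) ∨ (r → p)), u
4. q, u
5. ¬q, u
Branch closes: q and ¬q both at u.
Every branch of the negation's tableau closes; the branch above is one of them.

Yes, valid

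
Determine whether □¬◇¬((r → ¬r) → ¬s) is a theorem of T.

Invalid (countermodel exists)

Tableau for the negation ¬□¬◇¬((r → ¬r) → ¬s):
1. ¬□¬◇¬((r → ¬r) → ¬s), u
2. ◇¬((r → ¬r) → ¬s), v
3. ¬((r → ¬r) → ¬s), w
4. r → ¬r, w
5. s, w
6. ¬r, w
Accessibility: uRu, uRv, vRv, vRw, wRw
The negation has an open branch (countermodel exists).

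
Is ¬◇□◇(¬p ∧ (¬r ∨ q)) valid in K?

No, not valid

Tableau for the negation ◇□◇(¬p ∧ (¬r ∨ q)):
1. ◇□◇(¬p ∧ (¬r ∨ q)), u
2. □◇(¬p ∧ (¬r ∨ q)), v
Accessibility: uRv
The negation has an open branch (countermodel exists).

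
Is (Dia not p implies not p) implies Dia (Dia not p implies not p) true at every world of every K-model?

Invalid (countermodel exists)

Tableau for the negation not ((Dia not p implies not p) implies Dia (Dia not p implies not p)):
1. not ((Dia not p implies not p) implies Dia (Dia not p implies not p)), u
2. Dia not p implies not p, u   [neg-implies-rule on 1]
3. not Dia (Dia not p implies not p), u   [neg-implies-rule on 1]
4. not p, u   [implies-rule on 2 (branches; this branch)]
The negation has an open branch (countermodel exists).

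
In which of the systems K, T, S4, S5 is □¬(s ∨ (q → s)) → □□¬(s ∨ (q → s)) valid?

S4-tableau for the negation ¬(□¬(s ∨ (q → s)) → □□¬(s ∨ (q → s))):
1. ¬(□¬(s ∨ (q → s)) → □□¬(s ∨ (q → s))), 0
2. □¬(s ∨ (q → s)), 0
3. ¬□□¬(s ∨ (q → s)), 0
4. ¬(s ∨ (q → s)), 0
5. ¬s, 0
6. ¬(q → s), 0
7. q, 0
8. ¬□¬(s ∨ (q → s)), 1
9. ¬(s ∨ (q → s)), 1
10. ¬s, 1
11. ¬(q → s), 1
12. q, 1
13. s ∨ (q → s), 2
14. ¬(s ∨ (q → s)), 2
15. ¬s, 2
16. ¬(q → s), 2
17. q, 2
18. q → s, 2
19. s, 2
Accessibility: 0R0, 0R1, 0R2, 1R1, 1R2, 2R2
Branch closes: s and ¬s both at 2.
Every branch closes (one shown): valid in S4, hence also in S5 (every theorem of S4 is a theorem of S5).
T-tableau for the negation ¬(□¬(s ∨ (q → s)) → □□¬(s ∨ (q → s))):
1. ¬(□¬(s ∨ (q → s)) → □□¬(s ∨ (q → s))), 0
2. □¬(s ∨ (q → s)), 0
3. ¬□□¬(s ∨ (q → s)), 0
4. ¬(s ∨ (q → s)), 0
5. ¬s, 0
6. ¬(q → s), 0
7. q, 0
8. ¬□¬(s ∨ (q → s)), 1
9. ¬(s ∨ (q → s)), 1
10. ¬s, 1
11. ¬(q → s), 1
12. q, 1
13. s ∨ (q → s), 2
14. q → s, 2
15. s, 2
Accessibility: 0R0, 0R1, 1R1, 1R2, 2R2
Complete open branch: countermodel on a T-frame, so not valid in T, nor in K (the same frame is also a K-frame).

S4, S5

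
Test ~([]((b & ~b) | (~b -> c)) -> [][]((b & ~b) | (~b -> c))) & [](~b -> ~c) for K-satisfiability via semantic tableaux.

1. ~([]((b & ~b) | (~b -> c)) -> [][]((b & ~b) | (~b -> c))) & [](~b -> ~c), w0
2. ~([]((b & ~b) | (~b -> c)) -> [][]((b & ~b) | (~b -> c))), w0
3. [](~b -> ~c), w0
4. []((b & ~b) | (~b -> c)), w0
5. ~[][]((b & ~b) | (~b -> c)), w0
6. ~[]((b & ~b) | (~b -> c)), w1
7. ~b -> ~c, w1
8. (b & ~b) | (~b -> c), w1
9. ~c, w1
10. ~b -> c, w1
11. b, w1
12. ~((b & ~b) | (~b -> c)), w2
13. ~(b & ~b), w2
14. ~(~b -> c), w2
15. ~b, w2
16. ~c, w2
Accessibility: w0Rw1, w1Rw2

Yes, satisfiable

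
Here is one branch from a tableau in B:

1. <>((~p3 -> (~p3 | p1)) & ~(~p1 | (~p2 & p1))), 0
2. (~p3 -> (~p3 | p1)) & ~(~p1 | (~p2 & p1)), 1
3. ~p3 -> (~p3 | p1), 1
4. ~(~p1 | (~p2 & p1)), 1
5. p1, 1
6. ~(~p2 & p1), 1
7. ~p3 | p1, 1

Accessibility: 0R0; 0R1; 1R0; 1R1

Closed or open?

No, open

There is no literal clash: for every atom and world, at most one sign appears.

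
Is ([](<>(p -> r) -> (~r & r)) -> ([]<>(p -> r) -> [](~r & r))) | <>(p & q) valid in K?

Valid in K

Tableau for the negation ~(([](<>(p -> r) -> (~r & r)) -> ([]<>(p -> r) -> [](~r & r))) | <>(p & q)):
1. ~(([](<>(p -> r) -> (~r & r)) -> ([]<>(p -> r) -> [](~r & r))) | <>(p & q)), w0
2. ~([](<>(p -> r) -> (~r & r)) -> ([]<>(p -> r) -> [](~r & r))), w0
3. ~<>(p & q), w0
4. [](<>(p -> r) -> (~r & r)), w0
5. ~([]<>(p -> r) -> [](~r & r)), w0
6. []<>(p -> r), w0
7. ~[](~r & r), w0
8. ~(~r & r), w1
9. ~(p & q), w1
10. <>(p -> r) -> (~r & r), w1
11. <>(p -> r), w1
12. ~r, w1
13. ~q, w1
14. ~<>(p -> r), w1
15. p -> r, w2
16. ~(p -> r), w2
17. p, w2
18. ~r, w2
19. r, w2
Accessibility: w0Rw1, w1Rw2
Branch closes: r and ~r both at w2.
Every branch of the negation's tableau closes; the branch above is one of them.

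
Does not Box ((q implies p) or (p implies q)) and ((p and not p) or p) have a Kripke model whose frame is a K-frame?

1. not Box ((q implies p) or (p implies q)) and ((p and not p) or p), 0
2. not Box ((q implies p) or (p implies q)), 0
3. (p and not p) or p, 0
4. p, 0
5. not ((q implies p) or (p implies q)), 1
6. not (q implies p), 1
7. not (p implies q), 1
8. q, 1
9. not p, 1
10. p, 1
11. not q, 1
Accessibility: 0R1
Branch closes: p and not p both at 1.
(One branch shown.) All branches close.

No, unsatisfiable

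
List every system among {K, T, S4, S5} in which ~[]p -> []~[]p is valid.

S5

S5-tableau for the negation ~(~[]p -> []~[]p):
1. ~(~[]p -> []~[]p), u
2. ~[]p, u
3. ~[]~[]p, u
4. ~p, v
5. []p, w
6. p, u
7. p, v
Accessibility: uRu, uRv, uRw, vRu, vRv, vRw, wRu, wRv, wRw
Branch closes: p and ~p both at v.
Every branch closes (one shown): valid in S5.
S4-tableau for the negation ~(~[]p -> []~[]p):
1. ~(~[]p -> []~[]p), u
2. ~[]p, u
3. ~[]~[]p, u
4. ~p, v
5. []p, w
6. p, w
Accessibility: uRu, uRv, uRw, vRv, wRw
Complete open branch: countermodel on an S4-frame, so not valid in S4, nor in K, T (the same frame is also a K-frame and a T-frame).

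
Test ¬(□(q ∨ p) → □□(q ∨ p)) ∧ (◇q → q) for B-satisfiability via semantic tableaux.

Yes, satisfiable

1. ¬(□(q ∨ p) → □□(q ∨ p)) ∧ (◇q → q), 0
2. ¬(□(q ∨ p) → □□(q ∨ p)), 0
3. ◇q → q, 0
4. □(q ∨ p), 0
5. ¬□□(q ∨ p), 0
6. q ∨ p, 0
7. q, 0
8. p, 0
9. ¬□(q ∨ p), 1
10. q ∨ p, 1
11. p, 1
12. ¬(q ∨ p), 2
13. ¬q, 2
14. ¬p, 2
Accessibility: 0R0, 0R1, 1R0, 1R1, 1R2, 2R1, 2R2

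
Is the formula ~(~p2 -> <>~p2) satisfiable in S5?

1. ~(~p2 -> <>~p2), u
2. ~p2, u   [~->-rule on 1]
3. ~<>~p2, u   [~->-rule on 1]
4. p2, u   [~<>-rule on 3 via uRu]
Accessibility: uRu
Branch closes: p2 and ~p2 both at u.
All branches of the tableau close; one closing branch shown above.

Unsatisfiable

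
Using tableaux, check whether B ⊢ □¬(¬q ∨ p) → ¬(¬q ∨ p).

Yes, valid

Tableau for the negation ¬(□¬(¬q ∨ p) → ¬(¬q ∨ p)):
1. ¬(□¬(¬q ∨ p) → ¬(¬q ∨ p)), u
2. □¬(¬q ∨ p), u
3. ¬q ∨ p, u
4. ¬(¬q ∨ p), u
5. q, u
6. ¬p, u
7. p, u
Accessibility: uRu
Branch closes: p and ¬p both at u.
Every branch of the negation's tableau closes; the branch above is one of them.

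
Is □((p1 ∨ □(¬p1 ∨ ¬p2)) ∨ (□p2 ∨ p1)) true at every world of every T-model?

No, not valid

Tableau for the negation ¬□((p1 ∨ □(¬p1 ∨ ¬p2)) ∨ (□p2 ∨ p1)):
1. ¬□((p1 ∨ □(¬p1 ∨ ¬p2)) ∨ (□p2 ∨ p1)), u
2. ¬((p1 ∨ □(¬p1 ∨ ¬p2)) ∨ (□p2 ∨ p1)), v   [¬□-rule on 1: fresh world v, uRv]
3. ¬(p1 ∨ □(¬p1 ∨ ¬p2)), v   [¬∨-rule on 2]
4. ¬(□p2 ∨ p1), v   [¬∨-rule on 2]
5. ¬p1, v   [¬∨-rule on 3]
6. ¬□(¬p1 ∨ ¬p2), v   [¬∨-rule on 3]
7. ¬□p2, v   [¬∨-rule on 4]
8. ¬(¬p1 ∨ ¬p2), w   [¬□-rule on 6: fresh world w, vRw]
9. p1, w   [¬∨-rule on 8]
10. p2, w   [¬∨-rule on 8]
11. ¬p2, x   [¬□-rule on 7: fresh world x, vRx]
Accessibility: uRu, uRv, vRv, vRw, vRx, wRw, xRx
The negation has an open branch (countermodel exists).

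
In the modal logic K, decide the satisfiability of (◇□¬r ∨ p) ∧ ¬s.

Satisfiable

1. (◇□¬r ∨ p) ∧ ¬s, w0
2. ◇□¬r ∨ p, w0
3. ¬s, w0
4. p, w0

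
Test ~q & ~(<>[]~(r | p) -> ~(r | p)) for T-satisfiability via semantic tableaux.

1. ~q & ~(<>[]~(r | p) -> ~(r | p)), u
2. ~q, u   [&-rule on 1]
3. ~(<>[]~(r | p) -> ~(r | p)), u   [&-rule on 1]
4. <>[]~(r | p), u   [~->-rule on 3]
5. r | p, u   [~->-rule on 3]
6. p, u   [|-rule on 5 (branches; this branch)]
7. []~(r | p), v   [<>-rule on 4: fresh world v, uRv]
8. ~(r | p), v   [[]-rule on 7 via vRv]
9. ~r, v   [~|-rule on 8]
10. ~p, v   [~|-rule on 8]
Accessibility: uRu, uRv, vRv

Satisfiable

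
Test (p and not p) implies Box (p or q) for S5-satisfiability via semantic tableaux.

1. (p and not p) implies Box (p or q), w0
2. Box (p or q), w0
3. p or q, w0
4. q, w0
Accessibility: w0Rw0

Yes, satisfiable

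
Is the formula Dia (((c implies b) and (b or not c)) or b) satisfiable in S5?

Satisfiable

1. Dia (((c implies b) and (b or not c)) or b), w0
2. ((c implies b) and (b or not c)) or b, w1
3. b, w1
Accessibility: w0Rw0, w0Rw1, w1Rw0, w1Rw1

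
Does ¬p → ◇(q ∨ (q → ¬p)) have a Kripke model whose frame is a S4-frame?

1. ¬p → ◇(q ∨ (q → ¬p)), 0
2. ◇(q ∨ (q → ¬p)), 0   [→-rule on 1 (branches; this branch)]
3. q ∨ (q → ¬p), 1   [◇-rule on 2: fresh world 1, 0R1]
4. q → ¬p, 1   [∨-rule on 3 (branches; this branch)]
5. ¬p, 1   [→-rule on 4 (branches; this branch)]
Accessibility: 0R0, 0R1, 1R1

Satisfiable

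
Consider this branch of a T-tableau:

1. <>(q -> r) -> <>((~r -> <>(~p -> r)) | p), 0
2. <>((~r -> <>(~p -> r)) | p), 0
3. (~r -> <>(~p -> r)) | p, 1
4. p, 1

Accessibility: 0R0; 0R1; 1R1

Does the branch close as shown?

There is no literal clash: for every atom and world, at most one sign appears.

Open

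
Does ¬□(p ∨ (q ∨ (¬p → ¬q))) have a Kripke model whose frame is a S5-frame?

Unsatisfiable (every branch closes)

1. ¬□(p ∨ (q ∨ (¬p → ¬q))), u
2. ¬(p ∨ (q ∨ (¬p → ¬q))), v   [¬□-rule on 1: fresh world v, uRv]
3. ¬p, v   [¬∨-rule on 2]
4. ¬(q ∨ (¬p → ¬q)), v   [¬∨-rule on 2]
5. ¬q, v   [¬∨-rule on 4]
6. ¬(¬p → ¬q), v   [¬∨-rule on 4]
7. q, v   [¬→-rule on 6]
Accessibility: uRu, uRv, vRu, vRv
Branch closes: q and ¬q both at v.
All branches of the tableau close; one closing branch shown above.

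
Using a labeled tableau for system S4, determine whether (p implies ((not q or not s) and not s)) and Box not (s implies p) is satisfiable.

Satisfiable (open branch found)

1. (p implies ((not q or not s) and not s)) and Box not (s implies p), u
2. p implies ((not q or not s) and not s), u
3. Box not (s implies p), u
4. not (s implies p), u
5. s, u
6. not p, u
Accessibility: uRu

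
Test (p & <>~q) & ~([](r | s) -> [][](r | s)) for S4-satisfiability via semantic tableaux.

1. (p & <>~q) & ~([](r | s) -> [][](r | s)), u
2. p & <>~q, u   [&-rule on 1]
3. ~([](r | s) -> [][](r | s)), u   [&-rule on 1]
4. p, u   [&-rule on 2]
5. <>~q, u   [&-rule on 2]
6. [](r | s), u   [~->-rule on 3]
7. ~[][](r | s), u   [~->-rule on 3]
8. r | s, u   [[]-rule on 6 via uRu]
9. s, u   [|-rule on 8 (branches; this branch)]
10. ~q, v   [<>-rule on 5: fresh world v, uRv]
11. r | s, v   [[]-rule on 6 via uRv]
12. s, v   [|-rule on 11 (branches; this branch)]
13. ~[](r | s), w   [~[]-rule on 7: fresh world w, uRw]
14. r | s, w   [[]-rule on 6 via uRw]
15. s, w   [|-rule on 14 (branches; this branch)]
16. ~(r | s), x   [~[]-rule on 13: fresh world x, wRx]
17. ~r, x   [~|-rule on 16]
18. ~s, x   [~|-rule on 16]
19. r | s, x   [[]-rule on 6 via uRx]
20. s, x   [|-rule on 19 (branches; this branch)]
Accessibility: uRu, uRv, uRw, uRx, vRv, wRw, wRx, xRx
Branch closes: s and ~s both at x.
Every branch closes; the branch above is one of them.

Unsatisfiable (every branch closes)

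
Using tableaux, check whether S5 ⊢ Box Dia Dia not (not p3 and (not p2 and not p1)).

Not valid

Tableau for the negation not Box Dia Dia not (not p3 and (not p2 and not p1)):
1. not Box Dia Dia not (not p3 and (not p2 and not p1)), u
2. not Dia Dia not (not p3 and (not p2 and not p1)), v
3. not Dia not (not p3 and (not p2 and not p1)), u
4. not Dia not (not p3 and (not p2 and not p1)), v
5. not p3 and (not p2 and not p1), u
6. not p3, u
7. not p2 and not p1, u
8. not p2, u
9. not p1, u
10. not p3 and (not p2 and not p1), v
11. not p3, v
12. not p2 and not p1, v
13. not p2, v
14. not p1, v
Accessibility: uRu, uRv, vRu, vRv
The negation has an open branch (countermodel exists).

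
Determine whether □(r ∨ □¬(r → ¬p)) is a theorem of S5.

Tableau for the negation ¬□(r ∨ □¬(r → ¬p)):
1. ¬□(r ∨ □¬(r → ¬p)), w0
2. ¬(r ∨ □¬(r → ¬p)), w1
3. ¬r, w1
4. ¬□¬(r → ¬p), w1
5. r → ¬p, w2
6. ¬p, w2
Accessibility: w0Rw0, w0Rw1, w0Rw2, w1Rw0, w1Rw1, w1Rw2, w2Rw0, w2Rw1, w2Rw2
The negation has an open branch (countermodel exists).

Invalid (countermodel exists)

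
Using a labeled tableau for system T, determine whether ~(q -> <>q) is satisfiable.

Unsatisfiable

1. ~(q -> <>q), w0
2. q, w0   [~->-rule on 1]
3. ~<>q, w0   [~->-rule on 1]
4. ~q, w0   [~<>-rule on 3 via w0Rw0]
Accessibility: w0Rw0
Branch closes: q and ~q both at w0.
(One branch shown.) All branches close.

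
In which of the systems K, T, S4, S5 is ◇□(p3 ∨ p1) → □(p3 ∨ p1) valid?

S5

S4-tableau for the negation ¬(◇□(p3 ∨ p1) → □(p3 ∨ p1)):
1. ¬(◇□(p3 ∨ p1) → □(p3 ∨ p1)), u
2. ◇□(p3 ∨ p1), u   [¬→-rule on 1]
3. ¬□(p3 ∨ p1), u   [¬→-rule on 1]
4. □(p3 ∨ p1), v   [◇-rule on 2: fresh world v, uRv]
5. p3 ∨ p1, v   [□-rule on 4 via vRv]
6. p1, v   [∨-rule on 5 (branches; this branch)]
7. ¬(p3 ∨ p1), w   [¬□-rule on 3: fresh world w, uRw]
8. ¬p3, w   [¬∨-rule on 7]
9. ¬p1, w   [¬∨-rule on 7]
Accessibility: uRu, uRv, uRw, vRv, wRw
Complete open branch: countermodel on an S4-frame, so not valid in S4, nor in K, T (the same frame is also a K-frame and a T-frame).
S5-tableau for the negation ¬(◇□(p3 ∨ p1) → □(p3 ∨ p1)):
1. ¬(◇□(p3 ∨ p1) → □(p3 ∨ p1)), u
2. ◇□(p3 ∨ p1), u   [¬→-rule on 1]
3. ¬□(p3 ∨ p1), u   [¬→-rule on 1]
4. □(p3 ∨ p1), v   [◇-rule on 2: fresh world v, uRv]
5. p3 ∨ p1, u   [□-rule on 4 via vRu]
6. p3 ∨ p1, v   [□-rule on 4 via vRv]
7. p1, u   [∨-rule on 5 (branches; this branch)]
8. p1, v   [∨-rule on 6 (branches; this branch)]
9. ¬(p3 ∨ p1), w   [¬□-rule on 3: fresh world w, uRw]
10. ¬p3, w   [¬∨-rule on 9]
11. ¬p1, w   [¬∨-rule on 9]
12. p3 ∨ p1, w   [□-rule on 4 via vRw]
13. p1, w   [∨-rule on 12 (branches; this branch)]
Accessibility: uRu, uRv, uRw, vRu, vRv, vRw, wRu, wRv, wRw
Branch closes: p1 and ¬p1 both at w.
Every branch closes (one shown): valid in S5.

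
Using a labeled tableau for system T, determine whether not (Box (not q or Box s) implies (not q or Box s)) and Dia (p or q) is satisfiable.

1. not (Box (not q or Box s) implies (not q or Box s)) and Dia (p or q), w0
2. not (Box (not q or Box s) implies (not q or Box s)), w0   [and-rule on 1]
3. Dia (p or q), w0   [and-rule on 1]
4. Box (not q or Box s), w0   [neg-implies-rule on 2]
5. not (not q or Box s), w0   [neg-implies-rule on 2]
6. q, w0   [neg-or-rule on 5]
7. not Box s, w0   [neg-or-rule on 5]
8. not q or Box s, w0   [Box-rule on 4 via w0Rw0]
9. Box s, w0   [or-rule on 8 (branches; this branch)]
10. s, w0   [Box-rule on 9 via w0Rw0]
11. p or q, w1   [Dia-rule on 3: fresh world w1, w0Rw1]
12. not q or Box s, w1   [Box-rule on 4 via w0Rw1]
13. s, w1   [Box-rule on 9 via w0Rw1]
14. q, w1   [or-rule on 11 (branches; this branch)]
15. Box s, w1   [or-rule on 12 (branches; this branch)]
16. not s, w2   [neg-Box-rule on 7: fresh world w2, w0Rw2]
17. not q or Box s, w2   [Box-rule on 4 via w0Rw2]
18. s, w2   [Box-rule on 9 via w0Rw2]
Accessibility: w0Rw0, w0Rw1, w0Rw2, w1Rw1, w2Rw2
Branch closes: s and not s both at w2.
(One branch shown.) All branches close.

No, unsatisfiable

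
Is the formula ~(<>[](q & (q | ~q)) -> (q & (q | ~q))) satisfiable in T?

Satisfiable

1. ~(<>[](q & (q | ~q)) -> (q & (q | ~q))), 0
2. <>[](q & (q | ~q)), 0   [~->-rule on 1]
3. ~(q & (q | ~q)), 0   [~->-rule on 1]
4. ~q, 0   [~&-rule on 3 (branches; this branch)]
5. [](q & (q | ~q)), 1   [<>-rule on 2: fresh world 1, 0R1]
6. q & (q | ~q), 1   [[]-rule on 5 via 1R1]
7. q, 1   [&-rule on 6]
8. q | ~q, 1   [&-rule on 6]
Accessibility: 0R0, 0R1, 1R1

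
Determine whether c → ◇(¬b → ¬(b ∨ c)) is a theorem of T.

Tableau for the negation ¬(c → ◇(¬b → ¬(b ∨ c))):
1. ¬(c → ◇(¬b → ¬(b ∨ c))), 0
2. c, 0
3. ¬◇(¬b → ¬(b ∨ c)), 0
4. ¬(¬b → ¬(b ∨ c)), 0
5. ¬b, 0
6. b ∨ c, 0
Accessibility: 0R0
The negation has an open branch (countermodel exists).

No, not valid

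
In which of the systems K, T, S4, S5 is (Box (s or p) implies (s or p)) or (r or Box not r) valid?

T, S4, S5

K-tableau for the negation not ((Box (s or p) implies (s or p)) or (r or Box not r)):
1. not ((Box (s or p) implies (s or p)) or (r or Box not r)), u
2. not (Box (s or p) implies (s or p)), u
3. not (r or Box not r), u
4. Box (s or p), u
5. not (s or p), u
6. not r, u
7. not Box not r, u
8. not s, u
9. not p, u
10. r, v
11. s or p, v
12. p, v
Accessibility: uRv
Complete open branch: countermodel on a K-frame, so not valid in K.
T-tableau for the negation not ((Box (s or p) implies (s or p)) or (r or Box not r)):
1. not ((Box (s or p) implies (s or p)) or (r or Box not r)), u
2. not (Box (s or p) implies (s or p)), u
3. not (r or Box not r), u
4. Box (s or p), u
5. not (s or p), u
6. not r, u
7. not Box not r, u
8. not s, u
9. not p, u
10. s or p, u
11. p, u
Accessibility: uRu
Branch closes: p and not p both at u.
Every branch closes (one shown): valid in T, hence also in S4, S5 (every theorem of T is a theorem of S4 and S5).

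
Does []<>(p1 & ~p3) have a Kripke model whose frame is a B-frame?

Satisfiable (open branch found)

1. []<>(p1 & ~p3), u
2. <>(p1 & ~p3), u
3. p1 & ~p3, v
4. p1, v
5. ~p3, v
6. <>(p1 & ~p3), v
7. p1 & ~p3, w
8. p1, w
9. ~p3, w
Accessibility: uRu, uRv, vRu, vRv, vRw, wRv, wRw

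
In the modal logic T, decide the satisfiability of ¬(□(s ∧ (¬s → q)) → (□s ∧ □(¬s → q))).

1. ¬(□(s ∧ (¬s → q)) → (□s ∧ □(¬s → q))), 0
2. □(s ∧ (¬s → q)), 0
3. ¬(□s ∧ □(¬s → q)), 0
4. s ∧ (¬s → q), 0
5. s, 0
6. ¬s → q, 0
7. ¬□(¬s → q), 0
8. q, 0
9. ¬(¬s → q), 1
10. ¬s, 1
11. ¬q, 1
12. s ∧ (¬s → q), 1
13. s, 1
14. ¬s → q, 1
Accessibility: 0R0, 0R1, 1R1
Branch closes: s and ¬s both at 1.
All branches of the tableau close; one closing branch shown above.

No, unsatisfiable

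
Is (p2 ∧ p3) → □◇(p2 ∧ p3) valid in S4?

Not valid

Tableau for the negation ¬((p2 ∧ p3) → □◇(p2 ∧ p3)):
1. ¬((p2 ∧ p3) → □◇(p2 ∧ p3)), u
2. p2 ∧ p3, u   [¬→-rule on 1]
3. ¬□◇(p2 ∧ p3), u   [¬→-rule on 1]
4. p2, u   [∧-rule on 2]
5. p3, u   [∧-rule on 2]
6. ¬◇(p2 ∧ p3), v   [¬□-rule on 3: fresh world v, uRv]
7. ¬(p2 ∧ p3), v   [¬◇-rule on 6 via vRv]
8. ¬p3, v   [¬∧-rule on 7 (branches; this branch)]
Accessibility: uRu, uRv, vRv
The negation has an open branch (countermodel exists).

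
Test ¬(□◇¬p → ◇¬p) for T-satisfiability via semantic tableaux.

Unsatisfiable (every branch closes)

1. ¬(□◇¬p → ◇¬p), u
2. □◇¬p, u   [¬→-rule on 1]
3. ¬◇¬p, u   [¬→-rule on 1]
4. ◇¬p, u   [□-rule on 2 via uRu]
5. p, u   [¬◇-rule on 3 via uRu]
6. ¬p, v   [◇-rule on 4: fresh world v, uRv]
7. ◇¬p, v   [□-rule on 2 via uRv]
8. p, v   [¬◇-rule on 3 via uRv]
Accessibility: uRu, uRv, vRv
Branch closes: p and ¬p both at v.
Every branch closes; the branch above is one of them.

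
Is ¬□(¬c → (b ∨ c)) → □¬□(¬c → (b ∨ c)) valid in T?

Tableau for the negation ¬(¬□(¬c → (b ∨ c)) → □¬□(¬c → (b ∨ c))):
1. ¬(¬□(¬c → (b ∨ c)) → □¬□(¬c → (b ∨ c))), u
2. ¬□(¬c → (b ∨ c)), u   [¬→-rule on 1]
3. ¬□¬□(¬c → (b ∨ c)), u   [¬→-rule on 1]
4. ¬(¬c → (b ∨ c)), v   [¬□-rule on 2: fresh world v, uRv]
5. ¬c, v   [¬→-rule on 4]
6. ¬(b ∨ c), v   [¬→-rule on 4]
7. ¬b, v   [¬∨-rule on 6]
8. □(¬c → (b ∨ c)), w   [¬□-rule on 3: fresh world w, uRw]
9. ¬c → (b ∨ c), w   [□-rule on 8 via wRw]
10. b ∨ c, w   [→-rule on 9 (branches; this branch)]
11. c, w   [∨-rule on 10 (branches; this branch)]
Accessibility: uRu, uRv, uRw, vRv, wRw
The negation has an open branch (countermodel exists).

Not valid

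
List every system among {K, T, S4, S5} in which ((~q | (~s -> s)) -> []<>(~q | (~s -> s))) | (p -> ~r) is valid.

S5

S5-tableau for the negation ~(((~q | (~s -> s)) -> []<>(~q | (~s -> s))) | (p -> ~r)):
1. ~(((~q | (~s -> s)) -> []<>(~q | (~s -> s))) | (p -> ~r)), 0
2. ~((~q | (~s -> s)) -> []<>(~q | (~s -> s))), 0   [~|-rule on 1]
3. ~(p -> ~r), 0   [~|-rule on 1]
4. ~q | (~s -> s), 0   [~->-rule on 2]
5. ~[]<>(~q | (~s -> s)), 0   [~->-rule on 2]
6. p, 0   [~->-rule on 3]
7. r, 0   [~->-rule on 3]
8. ~s -> s, 0   [|-rule on 4 (branches; this branch)]
9. s, 0   [->-rule on 8 (branches; this branch)]
10. ~<>(~q | (~s -> s)), 1   [~[]-rule on 5: fresh world 1, 0R1]
11. ~(~q | (~s -> s)), 0   [~<>-rule on 10 via 1R0]
12. q, 0   [~|-rule on 11]
13. ~(~s -> s), 0   [~|-rule on 11]
14. ~s, 0   [~->-rule on 13]
Accessibility: 0R0, 0R1, 1R0, 1R1
Branch closes: s and ~s both at 0.
Every branch closes (one shown): valid in S5.
S4-tableau for the negation ~(((~q | (~s -> s)) -> []<>(~q | (~s -> s))) | (p -> ~r)):
1. ~(((~q | (~s -> s)) -> []<>(~q | (~s -> s))) | (p -> ~r)), 0
2. ~((~q | (~s -> s)) -> []<>(~q | (~s -> s))), 0   [~|-rule on 1]
3. ~(p -> ~r), 0   [~|-rule on 1]
4. ~q | (~s -> s), 0   [~->-rule on 2]
5. ~[]<>(~q | (~s -> s)), 0   [~->-rule on 2]
6. p, 0   [~->-rule on 3]
7. r, 0   [~->-rule on 3]
8. ~s -> s, 0   [|-rule on 4 (branches; this branch)]
9. s, 0   [->-rule on 8 (branches; this branch)]
10. ~<>(~q | (~s -> s)), 1   [~[]-rule on 5: fresh world 1, 0R1]
11. ~(~q | (~s -> s)), 1   [~<>-rule on 10 via 1R1]
12. q, 1   [~|-rule on 11]
13. ~(~s -> s), 1   [~|-rule on 11]
14. ~s, 1   [~->-rule on 13]
Accessibility: 0R0, 0R1, 1R1
Complete open branch: countermodel on an S4-frame, so not valid in S4, nor in K, T (the same frame is also a K-frame and a T-frame).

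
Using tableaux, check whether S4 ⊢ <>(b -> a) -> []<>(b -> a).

Not valid

Tableau for the negation ~(<>(b -> a) -> []<>(b -> a)):
1. ~(<>(b -> a) -> []<>(b -> a)), u
2. <>(b -> a), u   [~->-rule on 1]
3. ~[]<>(b -> a), u   [~->-rule on 1]
4. b -> a, v   [<>-rule on 2: fresh world v, uRv]
5. a, v   [->-rule on 4 (branches; this branch)]
6. ~<>(b -> a), w   [~[]-rule on 3: fresh world w, uRw]
7. ~(b -> a), w   [~<>-rule on 6 via wRw]
8. b, w   [~->-rule on 7]
9. ~a, w   [~->-rule on 7]
Accessibility: uRu, uRv, uRw, vRv, wRw
The negation has an open branch (countermodel exists).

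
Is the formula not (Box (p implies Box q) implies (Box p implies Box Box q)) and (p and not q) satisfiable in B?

No, unsatisfiable

1. not (Box (p implies Box q) implies (Box p implies Box Box q)) and (p and not q), w0
2. not (Box (p implies Box q) implies (Box p implies Box Box q)), w0   [and-rule on 1]
3. p and not q, w0   [and-rule on 1]
4. Box (p implies Box q), w0   [neg-implies-rule on 2]
5. not (Box p implies Box Box q), w0   [neg-implies-rule on 2]
6. p, w0   [and-rule on 3]
7. not q, w0   [and-rule on 3]
8. Box p, w0   [neg-implies-rule on 5]
9. not Box Box q, w0   [neg-implies-rule on 5]
10. p implies Box q, w0   [Box-rule on 4 via w0Rw0]
11. Box q, w0   [implies-rule on 10 (branches; this branch)]
12. q, w0   [Box-rule on 11 via w0Rw0]
Accessibility: w0Rw0
Branch closes: q and not q both at w0.
Every branch closes; the branch above is one of them.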